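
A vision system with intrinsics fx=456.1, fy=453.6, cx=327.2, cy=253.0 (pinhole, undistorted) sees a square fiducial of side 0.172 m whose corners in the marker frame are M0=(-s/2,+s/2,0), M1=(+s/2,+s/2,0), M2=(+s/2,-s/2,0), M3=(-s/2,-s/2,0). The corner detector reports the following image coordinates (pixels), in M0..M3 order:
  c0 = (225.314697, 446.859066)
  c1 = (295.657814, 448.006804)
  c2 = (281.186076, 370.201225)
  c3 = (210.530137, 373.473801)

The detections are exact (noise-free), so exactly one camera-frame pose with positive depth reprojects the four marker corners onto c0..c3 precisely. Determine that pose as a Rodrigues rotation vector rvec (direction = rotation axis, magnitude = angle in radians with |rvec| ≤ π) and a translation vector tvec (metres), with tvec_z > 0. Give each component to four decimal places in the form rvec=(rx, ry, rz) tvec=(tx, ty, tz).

Intrinsics K: fx=456.1, fy=453.6, cx=327.2, cy=253.0
Marker side s = 0.172 m; corners in marker frame (Z=0):
  M0 = (-0.0860, +0.0860, 0)
  M1 = (+0.0860, +0.0860, 0)
  M2 = (+0.0860, -0.0860, 0)
  M3 = (-0.0860, -0.0860, 0)
Detected image corners:
  c0 = (225.314697, 446.859066) px
  c1 = (295.657814, 448.006804) px
  c2 = (281.186076, 370.201225) px
  c3 = (210.530137, 373.473801) px
Planar DLT: solve 8×8 A·h = b for H (H[2,2]=1):
  H  [+324.14656 +109.39286 +252.20611]
  H  [-144.77773 +478.48248 +409.96294]
  H  [-0.33861 +0.09606 +1.00000]
B = K⁻¹H; ‖b₁‖=1.020296, ‖b₂‖=1.020296; λ = 2/(‖b₁‖+‖b₂‖) = 0.980107, sign → tz>0 ⇒ λ=+0.980107
r₁ = λ·B[:,0] = (+0.93464,-0.12772,-0.33188); r₂ = λ·B[:,1] = (+0.16753,+0.98136,+0.09415)
r₃ = r₁×r₂ = (+0.31367,-0.14359,+0.93861); SVD([r₁ r₂ r₃]) → R = UVᵀ:
  R  [+0.93464 +0.16753 +0.31367]
  R  [-0.12772 +0.98136 -0.14359]
  R  [-0.33188 +0.09415 +0.93861]
t = (-0.16115, +0.33915, +0.98011) m
tr R = 2.854611; θ = arccos((tr R − 1)/2) = 0.383647 rad = 21.981°
axis k = ((R−Rᵀ)₃₂, (R−Rᵀ)₁₃, (R−Rᵀ)₂₁) / (2 sinθ) = (+0.317574, +0.862319, -0.394401)
rvec = θ·k = (+0.121836, +0.330826, -0.151311)

rvec=(0.1218, 0.3308, -0.1513) tvec=(-0.1612, 0.3392, 0.9801)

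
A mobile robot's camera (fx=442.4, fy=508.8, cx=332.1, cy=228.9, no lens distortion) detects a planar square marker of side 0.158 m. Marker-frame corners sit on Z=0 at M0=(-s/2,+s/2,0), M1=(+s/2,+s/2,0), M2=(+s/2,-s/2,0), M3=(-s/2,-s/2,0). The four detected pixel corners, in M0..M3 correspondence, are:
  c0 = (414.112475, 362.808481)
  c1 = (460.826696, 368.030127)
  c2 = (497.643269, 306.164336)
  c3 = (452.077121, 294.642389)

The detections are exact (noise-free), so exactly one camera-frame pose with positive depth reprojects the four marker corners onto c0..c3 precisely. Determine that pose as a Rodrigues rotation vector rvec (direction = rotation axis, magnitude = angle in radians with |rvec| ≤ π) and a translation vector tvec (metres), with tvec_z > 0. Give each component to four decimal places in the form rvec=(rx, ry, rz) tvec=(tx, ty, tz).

Intrinsics K: fx=442.4, fy=508.8, cx=332.1, cy=228.9
Marker side s = 0.158 m; corners in marker frame (Z=0):
  M0 = (-0.0790, +0.0790, 0)
  M1 = (+0.0790, +0.0790, 0)
  M2 = (+0.0790, -0.0790, 0)
  M3 = (-0.0790, -0.0790, 0)
Detected image corners:
  c0 = (414.112475, 362.808481) px
  c1 = (460.826696, 368.030127) px
  c2 = (497.643269, 306.164336) px
  c3 = (452.077121, 294.642389) px
Planar DLT: solve 8×8 A·h = b for H (H[2,2]=1):
  H  [+553.82902 -96.23753 +456.75645]
  H  [+243.50215 +512.94274 +333.89062]
  H  [+0.57373 +0.30745 +1.00000]
B = K⁻¹H; ‖b₁‖=1.025730, ‖b₂‖=1.025730; λ = 2/(‖b₁‖+‖b₂‖) = 0.974915, sign → tz>0 ⇒ λ=+0.974915
r₁ = λ·B[:,0] = (+0.80059,+0.21494,+0.55934); r₂ = λ·B[:,1] = (-0.43708,+0.84801,+0.29974)
r₃ = r₁×r₂ = (-0.40989,-0.48444,+0.77285); SVD([r₁ r₂ r₃]) → R = UVᵀ:
  R  [+0.80059 -0.43708 -0.40989]
  R  [+0.21494 +0.84801 -0.48444]
  R  [+0.55934 +0.29974 +0.77285]
t = (+0.27470, +0.20117, +0.97492) m
tr R = 2.421450; θ = arccos((tr R − 1)/2) = 0.780268 rad = 44.706°
axis k = ((R−Rᵀ)₃₂, (R−Rᵀ)₁₃, (R−Rᵀ)₂₁) / (2 sinθ) = (+0.557365, -0.688893, +0.463435)
rvec = θ·k = (+0.434894, -0.537521, +0.361603)

rvec=(0.4349, -0.5375, 0.3616) tvec=(0.2747, 0.2012, 0.9749)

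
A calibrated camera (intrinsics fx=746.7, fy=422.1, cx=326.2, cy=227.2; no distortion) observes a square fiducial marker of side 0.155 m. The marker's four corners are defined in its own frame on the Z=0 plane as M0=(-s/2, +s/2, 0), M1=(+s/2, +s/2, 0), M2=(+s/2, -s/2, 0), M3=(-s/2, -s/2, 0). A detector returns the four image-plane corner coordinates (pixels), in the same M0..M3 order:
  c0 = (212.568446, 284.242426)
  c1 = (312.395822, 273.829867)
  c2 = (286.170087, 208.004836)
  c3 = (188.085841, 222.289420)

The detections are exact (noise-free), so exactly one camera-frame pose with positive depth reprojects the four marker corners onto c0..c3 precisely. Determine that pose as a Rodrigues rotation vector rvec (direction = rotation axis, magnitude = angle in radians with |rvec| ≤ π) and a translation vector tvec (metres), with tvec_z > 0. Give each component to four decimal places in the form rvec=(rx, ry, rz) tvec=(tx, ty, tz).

Intrinsics K: fx=746.7, fy=422.1, cx=326.2, cy=227.2
Marker side s = 0.155 m; corners in marker frame (Z=0):
  M0 = (-0.0775, +0.0775, 0)
  M1 = (+0.0775, +0.0775, 0)
  M2 = (+0.0775, -0.0775, 0)
  M3 = (-0.0775, -0.0775, 0)
Detected image corners:
  c0 = (212.568446, 284.242426) px
  c1 = (312.395822, 273.829867) px
  c2 = (286.170087, 208.004836) px
  c3 = (188.085841, 222.289420) px
Planar DLT: solve 8×8 A·h = b for H (H[2,2]=1):
  H  [+540.12499 +160.19891 +248.28362]
  H  [-176.90695 +408.63622 +247.24816]
  H  [-0.39348 -0.01283 +1.00000]
B = K⁻¹H; ‖b₁‖=0.999635, ‖b₂‖=0.999635; λ = 2/(‖b₁‖+‖b₂‖) = 1.000365, sign → tz>0 ⇒ λ=+1.000365
r₁ = λ·B[:,0] = (+0.89557,-0.20739,-0.39363); r₂ = λ·B[:,1] = (+0.22023,+0.97536,-0.01283)
r₃ = r₁×r₂ = (+0.38659,-0.07519,+0.91918); SVD([r₁ r₂ r₃]) → R = UVᵀ:
  R  [+0.89557 +0.22023 +0.38659]
  R  [-0.20739 +0.97536 -0.07519]
  R  [-0.39363 -0.01283 +0.91918]
t = (-0.10439, +0.04751, +1.00036) m
tr R = 2.790116; θ = arccos((tr R − 1)/2) = 0.462235 rad = 26.484°
axis k = ((R−Rᵀ)₃₂, (R−Rᵀ)₁₃, (R−Rᵀ)₂₁) / (2 sinθ) = (+0.069917, +0.874781, -0.479447)
rvec = θ·k = (+0.032318, +0.404355, -0.221617)

rvec=(0.0323, 0.4044, -0.2216) tvec=(-0.1044, 0.0475, 1.0004)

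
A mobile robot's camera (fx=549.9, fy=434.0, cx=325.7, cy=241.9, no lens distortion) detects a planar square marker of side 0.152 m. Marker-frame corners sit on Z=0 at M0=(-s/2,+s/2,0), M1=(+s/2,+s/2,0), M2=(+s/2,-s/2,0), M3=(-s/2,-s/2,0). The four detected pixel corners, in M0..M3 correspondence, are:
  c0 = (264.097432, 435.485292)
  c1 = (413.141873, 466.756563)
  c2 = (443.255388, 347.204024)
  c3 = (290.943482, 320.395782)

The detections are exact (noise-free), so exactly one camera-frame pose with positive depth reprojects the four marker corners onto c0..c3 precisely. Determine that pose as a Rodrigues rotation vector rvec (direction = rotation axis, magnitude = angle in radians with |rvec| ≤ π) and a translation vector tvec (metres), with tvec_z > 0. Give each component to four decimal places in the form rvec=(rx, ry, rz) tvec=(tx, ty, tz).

rvec=(0.0356, 0.1529, 0.1868) tvec=(0.0252, 0.1884, 0.5427)

Intrinsics K: fx=549.9, fy=434.0, cx=325.7, cy=241.9
Marker side s = 0.152 m; corners in marker frame (Z=0):
  M0 = (-0.0760, +0.0760, 0)
  M1 = (+0.0760, +0.0760, 0)
  M2 = (+0.0760, -0.0760, 0)
  M3 = (-0.0760, -0.0760, 0)
Detected image corners:
  c0 = (264.097432, 435.485292) px
  c1 = (413.141873, 466.756563) px
  c2 = (443.255388, 347.204024) px
  c3 = (290.943482, 320.395782) px
Planar DLT: solve 8×8 A·h = b for H (H[2,2]=1):
  H  [+894.96221 -154.99899 +351.19885]
  H  [+84.08161 +807.29718 +392.56549]
  H  [-0.27282 +0.09110 +1.00000]
B = K⁻¹H; ‖b₁‖=1.842510, ‖b₂‖=1.842510; λ = 2/(‖b₁‖+‖b₂‖) = 0.542738, sign → tz>0 ⇒ λ=+0.542738
r₁ = λ·B[:,0] = (+0.97101,+0.18768,-0.14807); r₂ = λ·B[:,1] = (-0.18226,+0.98201,+0.04944)
r₃ = r₁×r₂ = (+0.15468,-0.02102,+0.98774); SVD([r₁ r₂ r₃]) → R = UVᵀ:
  R  [+0.97101 -0.18226 +0.15468]
  R  [+0.18768 +0.98201 -0.02102]
  R  [-0.14807 +0.04944 +0.98774]
t = (+0.02517, +0.18841, +0.54274) m
tr R = 2.940752; θ = arccos((tr R − 1)/2) = 0.244015 rad = 13.981°
axis k = ((R−Rᵀ)₃₂, (R−Rᵀ)₁₃, (R−Rᵀ)₂₁) / (2 sinθ) = (+0.145828, +0.626560, +0.765609)
rvec = θ·k = (+0.035584, +0.152890, +0.186820)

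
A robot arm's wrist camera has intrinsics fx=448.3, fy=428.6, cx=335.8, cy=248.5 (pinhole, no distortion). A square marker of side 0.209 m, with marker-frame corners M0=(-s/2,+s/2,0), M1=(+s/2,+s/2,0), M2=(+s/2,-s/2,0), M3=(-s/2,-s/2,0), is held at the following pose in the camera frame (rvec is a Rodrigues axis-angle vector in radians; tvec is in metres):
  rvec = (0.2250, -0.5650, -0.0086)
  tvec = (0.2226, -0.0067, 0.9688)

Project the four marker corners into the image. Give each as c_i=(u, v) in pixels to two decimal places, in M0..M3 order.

c0=(397.45, 295.45) c1=(466.60, 284.52) c2=(477.44, 198.91) c3=(406.17, 199.75)

Intrinsics K: fx=448.3, fy=428.6, cx=335.8, cy=248.5
Marker side s = 0.209 m; corners in marker frame (Z=0):
  M0 = (-0.1045, +0.1045, 0)
  M1 = (+0.1045, +0.1045, 0)
  M2 = (+0.1045, -0.1045, 0)
  M3 = (-0.1045, -0.1045, 0)
rvec = (0.2250, -0.5650, -0.0086), |rvec| = θ = 0.60821 rad = 34.848°
Rodrigues: sinθ=0.57140, 1−cosθ=0.17933; R = I + sinθ·[k]× + (1−cosθ)·[k]×²:
    [+0.84521 -0.05355 -0.53174]
    [-0.06971 +0.97542 -0.20903]
    [+0.52987 +0.21374 +0.82071]
t = (0.2226, -0.0067, 0.9688) m
M0: Pc = R·M0+t = (+0.12868, +0.10252, +0.93576); u = 448.3·(+0.12868)/0.93576 + 335.8 = 397.4470, v = 428.6·(+0.10252)/0.93576 + 248.5 = 295.4545
M1: Pc = R·M1+t = (+0.30533, +0.08795, +1.04651); u = 448.3·(+0.30533)/1.04651 + 335.8 = 466.5961, v = 428.6·(+0.08795)/1.04651 + 248.5 = 284.5191
M2: Pc = R·M2+t = (+0.31652, -0.11592, +1.00184); u = 448.3·(+0.31652)/1.00184 + 335.8 = 477.4361, v = 428.6·(-0.11592)/1.00184 + 248.5 = 198.9094
M3: Pc = R·M3+t = (+0.13987, -0.10135, +0.89109); u = 448.3·(+0.13987)/0.89109 + 335.8 = 406.1677, v = 428.6·(-0.10135)/0.89109 + 248.5 = 199.7538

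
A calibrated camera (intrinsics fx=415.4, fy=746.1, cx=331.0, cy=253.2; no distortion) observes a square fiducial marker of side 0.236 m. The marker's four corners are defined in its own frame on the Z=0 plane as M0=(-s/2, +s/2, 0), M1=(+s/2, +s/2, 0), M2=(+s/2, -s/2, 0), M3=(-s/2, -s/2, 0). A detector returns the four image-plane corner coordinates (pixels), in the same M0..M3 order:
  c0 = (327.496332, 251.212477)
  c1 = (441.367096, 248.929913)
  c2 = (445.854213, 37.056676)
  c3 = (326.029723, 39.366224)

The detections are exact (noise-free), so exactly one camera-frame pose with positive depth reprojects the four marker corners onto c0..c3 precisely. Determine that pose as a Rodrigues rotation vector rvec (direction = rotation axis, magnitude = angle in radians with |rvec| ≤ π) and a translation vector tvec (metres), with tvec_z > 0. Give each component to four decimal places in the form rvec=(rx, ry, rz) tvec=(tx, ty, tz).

rvec=(0.1822, -0.0025, -0.0110) tvec=(0.1095, -0.1196, 0.8393)

Intrinsics K: fx=415.4, fy=746.1, cx=331.0, cy=253.2
Marker side s = 0.236 m; corners in marker frame (Z=0):
  M0 = (-0.1180, +0.1180, 0)
  M1 = (+0.1180, +0.1180, 0)
  M2 = (+0.1180, -0.1180, 0)
  M3 = (-0.1180, -0.1180, 0)
Detected image corners:
  c0 = (327.496332, 251.212477) px
  c1 = (441.367096, 248.929913) px
  c2 = (445.854213, 37.056676) px
  c3 = (326.029723, 39.366224) px
Planar DLT: solve 8×8 A·h = b for H (H[2,2]=1):
  H  [+495.48917 +76.76956 +385.18001]
  H  [-9.46808 +928.83457 +146.84009]
  H  [+0.00180 +0.21593 +1.00000]
B = K⁻¹H; ‖b₁‖=1.191441, ‖b₂‖=1.191441; λ = 2/(‖b₁‖+‖b₂‖) = 0.839320, sign → tz>0 ⇒ λ=+0.839320
r₁ = λ·B[:,0] = (+0.99994,-0.01116,+0.00151); r₂ = λ·B[:,1] = (+0.01071,+0.98338,+0.18123)
r₃ = r₁×r₂ = (-0.00351,-0.18120,+0.98344); SVD([r₁ r₂ r₃]) → R = UVᵀ:
  R  [+0.99994 +0.01071 -0.00351]
  R  [-0.01116 +0.98338 -0.18120]
  R  [+0.00151 +0.18123 +0.98344]
t = (+0.10947, -0.11965, +0.83932) m
tr R = 2.966758; θ = arccos((tr R − 1)/2) = 0.182576 rad = 10.461°
axis k = ((R−Rᵀ)₃₂, (R−Rᵀ)₁₃, (R−Rᵀ)₂₁) / (2 sinθ) = (+0.998089, -0.013825, -0.060224)
rvec = θ·k = (+0.182227, -0.002524, -0.010996)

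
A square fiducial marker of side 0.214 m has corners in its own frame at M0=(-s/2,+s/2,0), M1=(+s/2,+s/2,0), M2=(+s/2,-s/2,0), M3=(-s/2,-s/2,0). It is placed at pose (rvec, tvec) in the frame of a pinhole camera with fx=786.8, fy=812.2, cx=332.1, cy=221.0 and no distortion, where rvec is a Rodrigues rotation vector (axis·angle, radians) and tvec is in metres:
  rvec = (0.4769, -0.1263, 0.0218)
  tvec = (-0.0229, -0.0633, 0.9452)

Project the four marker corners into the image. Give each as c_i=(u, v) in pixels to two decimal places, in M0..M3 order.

c0=(224.22, 248.06) c1=(392.89, 245.86) c2=(408.75, 78.83) c3=(221.91, 76.16)

Intrinsics K: fx=786.8, fy=812.2, cx=332.1, cy=221.0
Marker side s = 0.214 m; corners in marker frame (Z=0):
  M0 = (-0.1070, +0.1070, 0)
  M1 = (+0.1070, +0.1070, 0)
  M2 = (+0.1070, -0.1070, 0)
  M3 = (-0.1070, -0.1070, 0)
rvec = (0.4769, -0.1263, 0.0218), |rvec| = θ = 0.49382 rad = 28.294°
Rodrigues: sinθ=0.47400, 1−cosθ=0.11947; R = I + sinθ·[k]× + (1−cosθ)·[k]×²:
    [+0.99195 -0.05043 -0.11614]
    [-0.00858 +0.88834 -0.45910]
    [+0.12632 +0.45640 +0.88076]
t = (-0.0229, -0.0633, 0.9452) m
M0: Pc = R·M0+t = (-0.13444, +0.03267, +0.98052); u = 786.8·(-0.13444)/0.98052 + 332.1 = 224.2247, v = 812.2·(+0.03267)/0.98052 + 221.0 = 248.0628
M1: Pc = R·M1+t = (+0.07784, +0.03083, +1.00755); u = 786.8·(+0.07784)/1.00755 + 332.1 = 392.8874, v = 812.2·(+0.03083)/1.00755 + 221.0 = 245.8558
M2: Pc = R·M2+t = (+0.08864, -0.15927, +0.90988); u = 786.8·(+0.08864)/0.90988 + 332.1 = 408.7454, v = 812.2·(-0.15927)/0.90988 + 221.0 = 78.8275
M3: Pc = R·M3+t = (-0.12364, -0.15743, +0.88285); u = 786.8·(-0.12364)/0.88285 + 332.1 = 221.9091, v = 812.2·(-0.15743)/0.88285 + 221.0 = 76.1643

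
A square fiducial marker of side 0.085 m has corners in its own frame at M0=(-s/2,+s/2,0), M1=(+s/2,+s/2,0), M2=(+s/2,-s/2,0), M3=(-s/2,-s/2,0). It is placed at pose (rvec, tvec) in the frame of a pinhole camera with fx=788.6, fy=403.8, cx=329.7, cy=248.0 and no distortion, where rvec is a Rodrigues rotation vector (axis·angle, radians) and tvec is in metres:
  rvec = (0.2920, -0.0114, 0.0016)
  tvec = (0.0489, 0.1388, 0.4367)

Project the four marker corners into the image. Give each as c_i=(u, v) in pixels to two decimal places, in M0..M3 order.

c0=(340.72, 409.63) c1=(489.83, 409.28) c2=(499.56, 341.21) c3=(341.86, 341.43)

Intrinsics K: fx=788.6, fy=403.8, cx=329.7, cy=248.0
Marker side s = 0.085 m; corners in marker frame (Z=0):
  M0 = (-0.0425, +0.0425, 0)
  M1 = (+0.0425, +0.0425, 0)
  M2 = (+0.0425, -0.0425, 0)
  M3 = (-0.0425, -0.0425, 0)
rvec = (0.2920, -0.0114, 0.0016), |rvec| = θ = 0.29223 rad = 16.743°
Rodrigues: sinθ=0.28809, 1−cosθ=0.04240; R = I + sinθ·[k]× + (1−cosθ)·[k]×²:
    [+0.99993 -0.00323 -0.01101]
    [-0.00008 +0.95767 -0.28787]
    [+0.01147 +0.28785 +0.95761]
t = (0.0489, 0.1388, 0.4367) m
M0: Pc = R·M0+t = (+0.00627, +0.17950, +0.44845); u = 788.6·(+0.00627)/0.44845 + 329.7 = 340.7180, v = 403.8·(+0.17950)/0.44845 + 248.0 = 409.6331
M1: Pc = R·M1+t = (+0.09126, +0.17950, +0.44942); u = 788.6·(+0.09126)/0.44942 + 329.7 = 489.8339, v = 403.8·(+0.17950)/0.44942 + 248.0 = 409.2767
M2: Pc = R·M2+t = (+0.09153, +0.09810, +0.42495); u = 788.6·(+0.09153)/0.42495 + 329.7 = 499.5634, v = 403.8·(+0.09810)/0.42495 + 248.0 = 341.2127
M3: Pc = R·M3+t = (+0.00654, +0.09810, +0.42398); u = 788.6·(+0.00654)/0.42398 + 329.7 = 341.8645, v = 403.8·(+0.09810)/0.42398 + 248.0 = 341.4332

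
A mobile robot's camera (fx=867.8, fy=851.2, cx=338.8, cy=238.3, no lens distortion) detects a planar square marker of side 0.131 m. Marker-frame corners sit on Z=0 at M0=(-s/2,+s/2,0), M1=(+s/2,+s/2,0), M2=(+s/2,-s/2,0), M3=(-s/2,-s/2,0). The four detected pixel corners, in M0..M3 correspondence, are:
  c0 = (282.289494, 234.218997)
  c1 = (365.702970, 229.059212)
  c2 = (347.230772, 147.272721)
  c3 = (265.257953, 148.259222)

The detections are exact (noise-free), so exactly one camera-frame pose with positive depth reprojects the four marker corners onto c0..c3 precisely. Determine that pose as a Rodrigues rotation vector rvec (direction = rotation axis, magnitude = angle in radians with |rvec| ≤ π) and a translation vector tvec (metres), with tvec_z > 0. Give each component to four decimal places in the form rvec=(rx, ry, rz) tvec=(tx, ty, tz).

Intrinsics K: fx=867.8, fy=851.2, cx=338.8, cy=238.3
Marker side s = 0.131 m; corners in marker frame (Z=0):
  M0 = (-0.0655, +0.0655, 0)
  M1 = (+0.0655, +0.0655, 0)
  M2 = (+0.0655, -0.0655, 0)
  M3 = (-0.0655, -0.0655, 0)
Detected image corners:
  c0 = (282.289494, 234.218997) px
  c1 = (365.702970, 229.059212) px
  c2 = (347.230772, 147.272721) px
  c3 = (265.257953, 148.259222) px
Planar DLT: solve 8×8 A·h = b for H (H[2,2]=1):
  H  [+748.40173 +68.56993 +316.00407]
  H  [+47.33728 +599.48590 +189.08042]
  H  [+0.37203 -0.21285 +1.00000]
B = K⁻¹H; ‖b₁‖=0.809377, ‖b₂‖=0.809377; λ = 2/(‖b₁‖+‖b₂‖) = 1.235518, sign → tz>0 ⇒ λ=+1.235518
r₁ = λ·B[:,0] = (+0.88608,-0.05997,+0.45965); r₂ = λ·B[:,1] = (+0.20030,+0.94378,-0.26298)
r₃ = r₁×r₂ = (-0.41803,+0.32509,+0.84827); SVD([r₁ r₂ r₃]) → R = UVᵀ:
  R  [+0.88608 +0.20030 -0.41803]
  R  [-0.05997 +0.94378 +0.32509]
  R  [+0.45965 -0.26298 +0.84827]
t = (-0.03246, -0.07144, +1.23552) m
tr R = 2.678127; θ = arccos((tr R − 1)/2) = 0.575237 rad = 32.959°
axis k = ((R−Rᵀ)₃₂, (R−Rᵀ)₁₃, (R−Rᵀ)₂₁) / (2 sinθ) = (-0.540477, -0.806639, -0.239203)
rvec = θ·k = (-0.310902, -0.464009, -0.137598)

rvec=(-0.3109, -0.4640, -0.1376) tvec=(-0.0325, -0.0714, 1.2355)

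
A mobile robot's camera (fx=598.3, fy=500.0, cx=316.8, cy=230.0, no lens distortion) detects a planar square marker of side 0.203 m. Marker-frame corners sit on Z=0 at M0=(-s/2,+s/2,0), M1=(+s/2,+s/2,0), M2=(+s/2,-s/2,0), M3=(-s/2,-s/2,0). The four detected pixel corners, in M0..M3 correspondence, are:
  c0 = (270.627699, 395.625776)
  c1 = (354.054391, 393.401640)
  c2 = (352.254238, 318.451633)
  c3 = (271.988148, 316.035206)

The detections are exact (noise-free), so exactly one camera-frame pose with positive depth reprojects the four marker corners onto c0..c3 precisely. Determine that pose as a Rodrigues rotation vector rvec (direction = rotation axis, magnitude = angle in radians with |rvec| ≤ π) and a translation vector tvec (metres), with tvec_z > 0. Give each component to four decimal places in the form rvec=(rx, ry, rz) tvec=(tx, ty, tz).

Intrinsics K: fx=598.3, fy=500.0, cx=316.8, cy=230.0
Marker side s = 0.203 m; corners in marker frame (Z=0):
  M0 = (-0.1015, +0.1015, 0)
  M1 = (+0.1015, +0.1015, 0)
  M2 = (+0.1015, -0.1015, 0)
  M3 = (-0.1015, -0.1015, 0)
Detected image corners:
  c0 = (270.627699, 395.625776) px
  c1 = (354.054391, 393.401640) px
  c2 = (352.254238, 318.451633) px
  c3 = (271.988148, 316.035206) px
Planar DLT: solve 8×8 A·h = b for H (H[2,2]=1):
  H  [+495.47903 -58.32643 +313.45882]
  H  [+106.06420 +312.31725 +355.13092]
  H  [+0.29608 -0.19102 +1.00000]
B = K⁻¹H; ‖b₁‖=0.737677, ‖b₂‖=0.737677; λ = 2/(‖b₁‖+‖b₂‖) = 1.355607, sign → tz>0 ⇒ λ=+1.355607
r₁ = λ·B[:,0] = (+0.91011,+0.10293,+0.40137); r₂ = λ·B[:,1] = (+0.00496,+0.96588,-0.25895)
r₃ = r₁×r₂ = (-0.41433,+0.23767,+0.87855); SVD([r₁ r₂ r₃]) → R = UVᵀ:
  R  [+0.91011 +0.00496 -0.41433]
  R  [+0.10293 +0.96588 +0.23767]
  R  [+0.40137 -0.25895 +0.87855]
t = (-0.00757, +0.33926, +1.35561) m
tr R = 2.754539; θ = arccos((tr R − 1)/2) = 0.500653 rad = 28.685°
axis k = ((R−Rᵀ)₃₂, (R−Rᵀ)₁₃, (R−Rᵀ)₂₁) / (2 sinθ) = (-0.517314, -0.849689, +0.102054)
rvec = θ·k = (-0.258995, -0.425399, +0.051094)

rvec=(-0.2590, -0.4254, 0.0511) tvec=(-0.0076, 0.3393, 1.3556)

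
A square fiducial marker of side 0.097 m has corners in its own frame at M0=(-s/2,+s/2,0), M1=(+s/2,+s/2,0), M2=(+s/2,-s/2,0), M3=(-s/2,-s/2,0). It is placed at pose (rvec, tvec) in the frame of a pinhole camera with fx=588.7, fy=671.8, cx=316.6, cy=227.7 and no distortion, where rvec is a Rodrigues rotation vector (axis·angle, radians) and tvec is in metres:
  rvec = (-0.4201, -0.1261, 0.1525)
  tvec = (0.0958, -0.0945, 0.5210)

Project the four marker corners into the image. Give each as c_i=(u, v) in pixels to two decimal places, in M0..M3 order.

c0=(366.83, 147.67) c1=(476.80, 171.38) c2=(477.66, 67.78) c3=(375.94, 44.16)

Intrinsics K: fx=588.7, fy=671.8, cx=316.6, cy=227.7
Marker side s = 0.097 m; corners in marker frame (Z=0):
  M0 = (-0.0485, +0.0485, 0)
  M1 = (+0.0485, +0.0485, 0)
  M2 = (+0.0485, -0.0485, 0)
  M3 = (-0.0485, -0.0485, 0)
rvec = (-0.4201, -0.1261, 0.1525), |rvec| = θ = 0.46437 rad = 26.607°
Rodrigues: sinθ=0.44786, 1−cosθ=0.10590; R = I + sinθ·[k]× + (1−cosθ)·[k]×²:
    [+0.98077 -0.12106 -0.15308]
    [+0.17309 +0.90191 +0.39572]
    [+0.09016 -0.41461 +0.90552]
t = (0.0958, -0.0945, 0.5210) m
M0: Pc = R·M0+t = (+0.04236, -0.05915, +0.49652); u = 588.7·(+0.04236)/0.49652 + 316.6 = 366.8256, v = 671.8·(-0.05915)/0.49652 + 227.7 = 147.6658
M1: Pc = R·M1+t = (+0.13750, -0.04236, +0.50526); u = 588.7·(+0.13750)/0.50526 + 316.6 = 476.8009, v = 671.8·(-0.04236)/0.50526 + 227.7 = 171.3750
M2: Pc = R·M2+t = (+0.14924, -0.12985, +0.54548); u = 588.7·(+0.14924)/0.54548 + 316.6 = 477.6633, v = 671.8·(-0.12985)/0.54548 + 227.7 = 67.7830
M3: Pc = R·M3+t = (+0.05410, -0.14664, +0.53674); u = 588.7·(+0.05410)/0.53674 + 316.6 = 375.9423, v = 671.8·(-0.14664)/0.53674 + 227.7 = 44.1624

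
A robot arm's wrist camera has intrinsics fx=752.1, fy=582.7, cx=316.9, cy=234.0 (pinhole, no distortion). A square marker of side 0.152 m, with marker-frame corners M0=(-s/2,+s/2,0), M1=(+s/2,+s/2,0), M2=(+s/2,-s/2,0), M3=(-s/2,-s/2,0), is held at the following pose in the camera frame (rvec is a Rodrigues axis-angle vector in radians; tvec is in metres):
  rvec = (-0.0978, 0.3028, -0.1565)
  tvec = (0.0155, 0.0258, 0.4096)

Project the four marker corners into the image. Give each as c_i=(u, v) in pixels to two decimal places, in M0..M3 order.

Intrinsics K: fx=752.1, fy=582.7, cx=316.9, cy=234.0
Marker side s = 0.152 m; corners in marker frame (Z=0):
  M0 = (-0.0760, +0.0760, 0)
  M1 = (+0.0760, +0.0760, 0)
  M2 = (+0.0760, -0.0760, 0)
  M3 = (-0.0760, -0.0760, 0)
rvec = (-0.0978, 0.3028, -0.1565), |rvec| = θ = 0.35461 rad = 20.317°
Rodrigues: sinθ=0.34722, 1−cosθ=0.06222; R = I + sinθ·[k]× + (1−cosθ)·[k]×²:
    [+0.94252 +0.13859 +0.30407]
    [-0.16789 +0.98315 +0.07232]
    [-0.28892 -0.11921 +0.94990]
t = (0.0155, 0.0258, 0.4096) m
M0: Pc = R·M0+t = (-0.04560, +0.11328, +0.42250); u = 752.1·(-0.04560)/0.42250 + 316.9 = 235.7289, v = 582.7·(+0.11328)/0.42250 + 234.0 = 390.2322
M1: Pc = R·M1+t = (+0.09766, +0.08776, +0.37858); u = 752.1·(+0.09766)/0.37858 + 316.9 = 510.9215, v = 582.7·(+0.08776)/0.37858 + 234.0 = 369.0762
M2: Pc = R·M2+t = (+0.07660, -0.06168, +0.39670); u = 752.1·(+0.07660)/0.39670 + 316.9 = 462.1217, v = 582.7·(-0.06168)/0.39670 + 234.0 = 143.4018
M3: Pc = R·M3+t = (-0.06666, -0.03616, +0.44062); u = 752.1·(-0.06666)/0.44062 + 316.9 = 203.1099, v = 582.7·(-0.03616)/0.44062 + 234.0 = 186.1805

c0=(235.73, 390.23) c1=(510.92, 369.08) c2=(462.12, 143.40) c3=(203.11, 186.18)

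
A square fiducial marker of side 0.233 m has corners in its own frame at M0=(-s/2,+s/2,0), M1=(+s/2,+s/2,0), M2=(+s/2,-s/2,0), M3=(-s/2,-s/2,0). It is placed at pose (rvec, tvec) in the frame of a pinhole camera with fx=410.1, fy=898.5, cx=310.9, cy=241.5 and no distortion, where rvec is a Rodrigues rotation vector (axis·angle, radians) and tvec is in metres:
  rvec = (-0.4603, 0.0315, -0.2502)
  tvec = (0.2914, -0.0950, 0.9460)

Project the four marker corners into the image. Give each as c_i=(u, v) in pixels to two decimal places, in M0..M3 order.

Intrinsics K: fx=410.1, fy=898.5, cx=310.9, cy=241.5
Marker side s = 0.233 m; corners in marker frame (Z=0):
  M0 = (-0.1165, +0.1165, 0)
  M1 = (+0.1165, +0.1165, 0)
  M2 = (+0.1165, -0.1165, 0)
  M3 = (-0.1165, -0.1165, 0)
rvec = (-0.4603, 0.0315, -0.2502), |rvec| = θ = 0.52485 rad = 30.072°
Rodrigues: sinθ=0.50108, 1−cosθ=0.13460; R = I + sinθ·[k]× + (1−cosθ)·[k]×²:
    [+0.96893 +0.23179 +0.08635]
    [-0.24595 +0.86588 +0.43561]
    [+0.02620 -0.44331 +0.89599]
t = (0.2914, -0.0950, 0.9460) m
M0: Pc = R·M0+t = (+0.20552, +0.03453, +0.89130); u = 410.1·(+0.20552)/0.89130 + 310.9 = 405.4638, v = 898.5·(+0.03453)/0.89130 + 241.5 = 276.3080
M1: Pc = R·M1+t = (+0.43128, -0.02278, +0.89741); u = 410.1·(+0.43128)/0.89741 + 310.9 = 507.9891, v = 898.5·(-0.02278)/0.89741 + 241.5 = 218.6939
M2: Pc = R·M2+t = (+0.37728, -0.22453, +1.00070); u = 410.1·(+0.37728)/1.00070 + 310.9 = 465.5134, v = 898.5·(-0.22453)/1.00070 + 241.5 = 39.9012
M3: Pc = R·M3+t = (+0.15152, -0.16722, +0.99459); u = 410.1·(+0.15152)/0.99459 + 310.9 = 373.3749, v = 898.5·(-0.16722)/0.99459 + 241.5 = 90.4345

c0=(405.46, 276.31) c1=(507.99, 218.69) c2=(465.51, 39.90) c3=(373.37, 90.43)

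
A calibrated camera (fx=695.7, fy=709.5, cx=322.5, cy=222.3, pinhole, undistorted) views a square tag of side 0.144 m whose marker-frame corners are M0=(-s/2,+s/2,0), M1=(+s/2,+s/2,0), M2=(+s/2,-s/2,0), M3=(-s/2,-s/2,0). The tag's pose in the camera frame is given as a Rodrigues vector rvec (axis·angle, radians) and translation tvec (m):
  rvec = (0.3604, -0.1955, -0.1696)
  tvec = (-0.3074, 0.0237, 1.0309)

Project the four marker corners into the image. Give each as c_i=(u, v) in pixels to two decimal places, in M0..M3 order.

c0=(77.87, 293.13) c1=(173.77, 272.61) c2=(153.32, 182.50) c3=(51.87, 202.03)

Intrinsics K: fx=695.7, fy=709.5, cx=322.5, cy=222.3
Marker side s = 0.144 m; corners in marker frame (Z=0):
  M0 = (-0.0720, +0.0720, 0)
  M1 = (+0.0720, +0.0720, 0)
  M2 = (+0.0720, -0.0720, 0)
  M3 = (-0.0720, -0.0720, 0)
rvec = (0.3604, -0.1955, -0.1696), |rvec| = θ = 0.44370 rad = 25.422°
Rodrigues: sinθ=0.42929, 1−cosθ=0.09683; R = I + sinθ·[k]× + (1−cosθ)·[k]×²:
    [+0.96705 +0.12943 -0.21921]
    [-0.19874 +0.92197 -0.33238]
    [+0.15908 +0.36500 +0.91732]
t = (-0.3074, 0.0237, 1.0309) m
M0: Pc = R·M0+t = (-0.36771, +0.10439, +1.04573); u = 695.7·(-0.36771)/1.04573 + 322.5 = 77.8710, v = 709.5·(+0.10439)/1.04573 + 222.3 = 293.1269
M1: Pc = R·M1+t = (-0.22845, +0.07577, +1.06863); u = 695.7·(-0.22845)/1.06863 + 322.5 = 173.7731, v = 709.5·(+0.07577)/1.06863 + 222.3 = 272.6074
M2: Pc = R·M2+t = (-0.24709, -0.05699, +1.01607); u = 695.7·(-0.24709)/1.01607 + 322.5 = 153.3180, v = 709.5·(-0.05699)/1.01607 + 222.3 = 182.5044
M3: Pc = R·M3+t = (-0.38635, -0.02837, +0.99317); u = 695.7·(-0.38635)/0.99317 + 322.5 = 51.8688, v = 709.5·(-0.02837)/0.99317 + 222.3 = 202.0316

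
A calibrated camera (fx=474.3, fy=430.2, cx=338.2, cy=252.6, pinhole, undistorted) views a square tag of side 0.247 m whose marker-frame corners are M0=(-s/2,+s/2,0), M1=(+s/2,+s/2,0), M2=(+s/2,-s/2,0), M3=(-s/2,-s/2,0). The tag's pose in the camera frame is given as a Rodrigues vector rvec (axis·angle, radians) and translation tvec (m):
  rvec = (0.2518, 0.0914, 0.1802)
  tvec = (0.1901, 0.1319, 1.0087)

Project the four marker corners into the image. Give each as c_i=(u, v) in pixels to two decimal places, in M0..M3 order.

Intrinsics K: fx=474.3, fy=430.2, cx=338.2, cy=252.6
Marker side s = 0.247 m; corners in marker frame (Z=0):
  M0 = (-0.1235, +0.1235, 0)
  M1 = (+0.1235, +0.1235, 0)
  M2 = (+0.1235, -0.1235, 0)
  M3 = (-0.1235, -0.1235, 0)
rvec = (0.2518, 0.0914, 0.1802), |rvec| = θ = 0.32285 rad = 18.498°
Rodrigues: sinθ=0.31727, 1−cosθ=0.05166; R = I + sinθ·[k]× + (1−cosθ)·[k]×²:
    [+0.97976 -0.16568 +0.11231]
    [+0.18849 +0.95248 -0.23928]
    [-0.06733 +0.25561 +0.96443]
t = (0.1901, 0.1319, 1.0087) m
M0: Pc = R·M0+t = (+0.04864, +0.22625, +1.04858); u = 474.3·(+0.04864)/1.04858 + 338.2 = 360.2001, v = 430.2·(+0.22625)/1.04858 + 252.6 = 345.4239
M1: Pc = R·M1+t = (+0.29064, +0.27281, +1.03195); u = 474.3·(+0.29064)/1.03195 + 338.2 = 471.7820, v = 430.2·(+0.27281)/1.03195 + 252.6 = 366.3289
M2: Pc = R·M2+t = (+0.33156, +0.03755, +0.96882); u = 474.3·(+0.33156)/0.96882 + 338.2 = 500.5216, v = 430.2·(+0.03755)/0.96882 + 252.6 = 269.2731
M3: Pc = R·M3+t = (+0.08956, -0.00901, +0.98545); u = 474.3·(+0.08956)/0.98545 + 338.2 = 381.3058, v = 430.2·(-0.00901)/0.98545 + 252.6 = 248.6667

c0=(360.20, 345.42) c1=(471.78, 366.33) c2=(500.52, 269.27) c3=(381.31, 248.67)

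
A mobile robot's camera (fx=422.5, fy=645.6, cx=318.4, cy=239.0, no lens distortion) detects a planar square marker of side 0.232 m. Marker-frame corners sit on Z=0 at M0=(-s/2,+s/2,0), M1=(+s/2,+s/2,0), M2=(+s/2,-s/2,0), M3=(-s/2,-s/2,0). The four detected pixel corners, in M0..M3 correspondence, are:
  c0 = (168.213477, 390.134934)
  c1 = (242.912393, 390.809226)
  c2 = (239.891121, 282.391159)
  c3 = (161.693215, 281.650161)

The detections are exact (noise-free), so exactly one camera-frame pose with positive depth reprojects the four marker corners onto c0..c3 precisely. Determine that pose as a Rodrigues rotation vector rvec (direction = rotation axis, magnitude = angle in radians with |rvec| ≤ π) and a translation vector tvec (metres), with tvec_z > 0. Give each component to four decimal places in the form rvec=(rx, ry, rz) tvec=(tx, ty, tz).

rvec=(0.2559, -0.0009, 0.0065) tvec=(-0.3498, 0.1958, 1.2834)

Intrinsics K: fx=422.5, fy=645.6, cx=318.4, cy=239.0
Marker side s = 0.232 m; corners in marker frame (Z=0):
  M0 = (-0.1160, +0.1160, 0)
  M1 = (+0.1160, +0.1160, 0)
  M2 = (+0.1160, -0.1160, 0)
  M3 = (-0.1160, -0.1160, 0)
Detected image corners:
  c0 = (168.213477, 390.134934) px
  c1 = (242.912393, 390.809226) px
  c2 = (239.891121, 282.391159) px
  c3 = (161.693215, 281.650161) px
Planar DLT: solve 8×8 A·h = b for H (H[2,2]=1):
  H  [+329.62375 +60.62832 +203.23817]
  H  [+3.50571 +533.76953 +337.48683]
  H  [+0.00136 +0.19720 +1.00000]
B = K⁻¹H; ‖b₁‖=0.779163, ‖b₂‖=0.779163; λ = 2/(‖b₁‖+‖b₂‖) = 1.283428, sign → tz>0 ⇒ λ=+1.283428
r₁ = λ·B[:,0] = (+0.99998,+0.00632,+0.00175); r₂ = λ·B[:,1] = (-0.00656,+0.96742,+0.25309)
r₃ = r₁×r₂ = (-0.00009,-0.25309,+0.96744); SVD([r₁ r₂ r₃]) → R = UVᵀ:
  R  [+0.99998 -0.00656 -0.00009]
  R  [+0.00632 +0.96742 -0.25309]
  R  [+0.00175 +0.25309 +0.96744]
t = (-0.34983, +0.19579, +1.28343) m
tr R = 2.934842; θ = arccos((tr R − 1)/2) = 0.255960 rad = 14.665°
axis k = ((R−Rᵀ)₃₂, (R−Rᵀ)₁₃, (R−Rᵀ)₂₁) / (2 sinθ) = (+0.999670, -0.003645, +0.025436)
rvec = θ·k = (+0.255875, -0.000933, +0.006510)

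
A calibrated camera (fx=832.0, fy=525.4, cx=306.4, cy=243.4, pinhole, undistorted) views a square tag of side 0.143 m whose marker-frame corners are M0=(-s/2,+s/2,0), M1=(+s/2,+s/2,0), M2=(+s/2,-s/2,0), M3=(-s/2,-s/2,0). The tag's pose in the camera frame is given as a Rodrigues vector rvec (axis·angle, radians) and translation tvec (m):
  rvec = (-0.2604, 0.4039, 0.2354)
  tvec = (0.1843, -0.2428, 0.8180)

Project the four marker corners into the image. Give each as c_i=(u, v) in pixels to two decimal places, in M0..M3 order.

Intrinsics K: fx=832.0, fy=525.4, cx=306.4, cy=243.4
Marker side s = 0.143 m; corners in marker frame (Z=0):
  M0 = (-0.0715, +0.0715, 0)
  M1 = (+0.0715, +0.0715, 0)
  M2 = (+0.0715, -0.0715, 0)
  M3 = (-0.0715, -0.0715, 0)
rvec = (-0.2604, 0.4039, 0.2354), |rvec| = θ = 0.53512 rad = 30.660°
Rodrigues: sinθ=0.50995, 1−cosθ=0.13979; R = I + sinθ·[k]× + (1−cosθ)·[k]×²:
    [+0.89331 -0.27567 +0.35497]
    [+0.17298 +0.93985 +0.29456]
    [-0.41482 -0.20173 +0.88726]
t = (0.1843, -0.2428, 0.8180) m
M0: Pc = R·M0+t = (+0.10072, -0.18797, +0.83324); u = 832.0·(+0.10072)/0.83324 + 306.4 = 406.9687, v = 525.4·(-0.18797)/0.83324 + 243.4 = 124.8754
M1: Pc = R·M1+t = (+0.22846, -0.16323, +0.77392); u = 832.0·(+0.22846)/0.77392 + 306.4 = 552.0076, v = 525.4·(-0.16323)/0.77392 + 243.4 = 132.5836
M2: Pc = R·M2+t = (+0.26788, -0.29763, +0.80276); u = 832.0·(+0.26788)/0.80276 + 306.4 = 584.0379, v = 525.4·(-0.29763)/0.80276 + 243.4 = 48.6040
M3: Pc = R·M3+t = (+0.14014, -0.32237, +0.86208); u = 832.0·(+0.14014)/0.86208 + 306.4 = 441.6485, v = 525.4·(-0.32237)/0.86208 + 243.4 = 46.9323

c0=(406.97, 124.88) c1=(552.01, 132.58) c2=(584.04, 48.60) c3=(441.65, 46.93)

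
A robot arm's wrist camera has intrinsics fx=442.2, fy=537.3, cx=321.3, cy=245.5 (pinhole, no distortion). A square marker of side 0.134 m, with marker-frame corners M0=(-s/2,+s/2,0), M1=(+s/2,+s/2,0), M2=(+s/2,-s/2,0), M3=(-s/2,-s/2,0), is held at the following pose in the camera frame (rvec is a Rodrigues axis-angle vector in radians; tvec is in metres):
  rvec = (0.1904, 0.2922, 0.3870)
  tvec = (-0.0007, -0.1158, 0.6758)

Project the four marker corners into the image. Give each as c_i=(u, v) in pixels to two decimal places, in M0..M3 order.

c0=(269.49, 183.66) c1=(344.64, 222.99) c2=(377.33, 120.18) c3=(297.07, 83.96)

Intrinsics K: fx=442.2, fy=537.3, cx=321.3, cy=245.5
Marker side s = 0.134 m; corners in marker frame (Z=0):
  M0 = (-0.0670, +0.0670, 0)
  M1 = (+0.0670, +0.0670, 0)
  M2 = (+0.0670, -0.0670, 0)
  M3 = (-0.0670, -0.0670, 0)
rvec = (0.1904, 0.2922, 0.3870), |rvec| = θ = 0.52096 rad = 29.849°
Rodrigues: sinθ=0.49772, 1−cosθ=0.13266; R = I + sinθ·[k]× + (1−cosθ)·[k]×²:
    [+0.88506 -0.34254 +0.31518]
    [+0.39692 +0.90907 -0.12663]
    [-0.24314 +0.23718 +0.94055]
t = (-0.0007, -0.1158, 0.6758) m
M0: Pc = R·M0+t = (-0.08295, -0.08149, +0.70798); u = 442.2·(-0.08295)/0.70798 + 321.3 = 269.4907, v = 537.3·(-0.08149)/0.70798 + 245.5 = 183.6588
M1: Pc = R·M1+t = (+0.03565, -0.02830, +0.67540); u = 442.2·(+0.03565)/0.67540 + 321.3 = 344.6403, v = 537.3·(-0.02830)/0.67540 + 245.5 = 222.9881
M2: Pc = R·M2+t = (+0.08155, -0.15011, +0.64362); u = 442.2·(+0.08155)/0.64362 + 321.3 = 377.3285, v = 537.3·(-0.15011)/0.64362 + 245.5 = 120.1831
M3: Pc = R·M3+t = (-0.03705, -0.20330, +0.67620); u = 442.2·(-0.03705)/0.67620 + 321.3 = 297.0718, v = 537.3·(-0.20330)/0.67620 + 245.5 = 83.9588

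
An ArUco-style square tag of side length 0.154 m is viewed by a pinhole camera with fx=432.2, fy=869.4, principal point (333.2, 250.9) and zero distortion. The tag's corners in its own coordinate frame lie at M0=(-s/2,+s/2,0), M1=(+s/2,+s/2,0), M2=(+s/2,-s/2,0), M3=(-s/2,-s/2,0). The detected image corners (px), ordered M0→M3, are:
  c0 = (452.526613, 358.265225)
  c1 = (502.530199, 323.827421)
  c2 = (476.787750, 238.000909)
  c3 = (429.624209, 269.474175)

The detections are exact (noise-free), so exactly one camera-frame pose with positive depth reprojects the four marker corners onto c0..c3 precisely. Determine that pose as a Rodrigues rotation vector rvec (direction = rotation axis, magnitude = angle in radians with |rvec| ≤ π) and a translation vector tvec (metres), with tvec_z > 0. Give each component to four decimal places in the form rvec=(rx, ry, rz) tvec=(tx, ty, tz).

rvec=(-0.5589, 0.0066, -0.3274) tvec=(0.3863, 0.0656, 1.2658)

Intrinsics K: fx=432.2, fy=869.4, cx=333.2, cy=250.9
Marker side s = 0.154 m; corners in marker frame (Z=0):
  M0 = (-0.0770, +0.0770, 0)
  M1 = (+0.0770, +0.0770, 0)
  M2 = (+0.0770, -0.0770, 0)
  M3 = (-0.0770, -0.0770, 0)
Detected image corners:
  c0 = (452.526613, 358.265225) px
  c1 = (502.530199, 323.827421) px
  c2 = (476.787750, 238.000909) px
  c3 = (429.624209, 269.474175) px
Planar DLT: solve 8×8 A·h = b for H (H[2,2]=1):
  H  [+345.40333 -33.79313 +465.10276]
  H  [-194.38066 +444.33728 +295.92432]
  H  [+0.06493 -0.41210 +1.00000]
B = K⁻¹H; ‖b₁‖=0.790005, ‖b₂‖=0.790005; λ = 2/(‖b₁‖+‖b₂‖) = 1.265815, sign → tz>0 ⇒ λ=+1.265815
r₁ = λ·B[:,0] = (+0.94824,-0.30673,+0.08219); r₂ = λ·B[:,1] = (+0.30318,+0.79748,-0.52164)
r₃ = r₁×r₂ = (+0.09446,+0.51956,+0.84920); SVD([r₁ r₂ r₃]) → R = UVᵀ:
  R  [+0.94824 +0.30318 +0.09446]
  R  [-0.30673 +0.79748 +0.51956]
  R  [+0.08219 -0.52164 +0.84920]
t = (+0.38631, +0.06555, +1.26581) m
tr R = 2.594916; θ = arccos((tr R − 1)/2) = 0.647726 rad = 37.112°
axis k = ((R−Rᵀ)₃₂, (R−Rᵀ)₁₃, (R−Rᵀ)₂₁) / (2 sinθ) = (-0.862815, +0.010160, -0.505418)
rvec = θ·k = (-0.558867, +0.006581, -0.327372)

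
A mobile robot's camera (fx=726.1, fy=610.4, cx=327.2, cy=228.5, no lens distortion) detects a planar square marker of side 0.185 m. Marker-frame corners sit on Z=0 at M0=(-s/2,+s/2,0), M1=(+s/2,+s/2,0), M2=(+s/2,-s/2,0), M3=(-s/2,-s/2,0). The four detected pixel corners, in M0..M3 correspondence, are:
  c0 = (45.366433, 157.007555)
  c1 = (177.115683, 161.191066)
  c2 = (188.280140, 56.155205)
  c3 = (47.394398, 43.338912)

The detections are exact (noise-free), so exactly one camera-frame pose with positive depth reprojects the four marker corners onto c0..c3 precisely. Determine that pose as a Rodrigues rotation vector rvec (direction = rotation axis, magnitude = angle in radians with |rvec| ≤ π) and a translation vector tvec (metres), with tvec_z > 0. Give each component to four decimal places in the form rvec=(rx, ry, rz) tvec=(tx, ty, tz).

rvec=(0.4311, -0.4115, 0.0841) tvec=(-0.2951, -0.2037, 1.0191)

Intrinsics K: fx=726.1, fy=610.4, cx=327.2, cy=228.5
Marker side s = 0.185 m; corners in marker frame (Z=0):
  M0 = (-0.0925, +0.0925, 0)
  M1 = (+0.0925, +0.0925, 0)
  M2 = (+0.0925, -0.0925, 0)
  M3 = (-0.0925, -0.0925, 0)
Detected image corners:
  c0 = (45.366433, 157.007555) px
  c1 = (177.115683, 161.191066) px
  c2 = (188.280140, 56.155205) px
  c3 = (47.394398, 43.338912) px
Planar DLT: solve 8×8 A·h = b for H (H[2,2]=1):
  H  [+781.46046 +7.13495 +116.92620]
  H  [+86.58579 +630.07412 +106.50875]
  H  [+0.39707 +0.38150 +1.00000]
B = K⁻¹H; ‖b₁‖=0.981265, ‖b₂‖=0.981265; λ = 2/(‖b₁‖+‖b₂‖) = 1.019092, sign → tz>0 ⇒ λ=+1.019092
r₁ = λ·B[:,0] = (+0.91444,-0.00692,+0.40466); r₂ = λ·B[:,1] = (-0.16518,+0.90640,+0.38879)
r₃ = r₁×r₂ = (-0.36947,-0.42237,+0.82771); SVD([r₁ r₂ r₃]) → R = UVᵀ:
  R  [+0.91444 -0.16518 -0.36947]
  R  [-0.00692 +0.90640 -0.42237]
  R  [+0.40466 +0.38879 +0.82771]
t = (-0.29512, -0.20367, +1.01909) m
tr R = 2.648549; θ = arccos((tr R − 1)/2) = 0.601877 rad = 34.485°
axis k = ((R−Rᵀ)₃₂, (R−Rᵀ)₁₃, (R−Rᵀ)₂₁) / (2 sinθ) = (+0.716326, -0.683626, +0.139761)
rvec = θ·k = (+0.431140, -0.411459, +0.084119)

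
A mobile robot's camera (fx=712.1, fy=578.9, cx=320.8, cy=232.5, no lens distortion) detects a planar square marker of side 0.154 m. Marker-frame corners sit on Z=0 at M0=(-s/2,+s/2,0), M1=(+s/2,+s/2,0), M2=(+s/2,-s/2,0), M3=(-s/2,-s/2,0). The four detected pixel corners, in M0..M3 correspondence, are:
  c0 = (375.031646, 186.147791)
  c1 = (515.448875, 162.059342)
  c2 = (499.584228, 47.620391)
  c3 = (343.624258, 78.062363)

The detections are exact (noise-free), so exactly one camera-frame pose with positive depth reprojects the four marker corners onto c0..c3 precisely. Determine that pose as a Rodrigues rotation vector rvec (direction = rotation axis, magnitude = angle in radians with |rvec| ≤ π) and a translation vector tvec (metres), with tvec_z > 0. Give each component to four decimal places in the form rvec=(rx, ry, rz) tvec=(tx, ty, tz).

rvec=(0.5708, 0.0854, -0.2339) tvec=(0.1161, -0.1410, 0.7369)

Intrinsics K: fx=712.1, fy=578.9, cx=320.8, cy=232.5
Marker side s = 0.154 m; corners in marker frame (Z=0):
  M0 = (-0.0770, +0.0770, 0)
  M1 = (+0.0770, +0.0770, 0)
  M2 = (+0.0770, -0.0770, 0)
  M3 = (-0.0770, -0.0770, 0)
Detected image corners:
  c0 = (375.031646, 186.147791) px
  c1 = (515.448875, 162.059342) px
  c2 = (499.584228, 47.620391) px
  c3 = (343.624258, 78.062363) px
Planar DLT: solve 8×8 A·h = b for H (H[2,2]=1):
  H  [+874.44226 +463.00024 +432.95092]
  H  [-199.16395 +806.56631 +121.72997]
  H  [-0.19624 +0.71237 +1.00000]
B = K⁻¹H; ‖b₁‖=1.357097, ‖b₂‖=1.357097; λ = 2/(‖b₁‖+‖b₂‖) = 0.736867, sign → tz>0 ⇒ λ=+0.736867
r₁ = λ·B[:,0] = (+0.97000,-0.19544,-0.14460); r₂ = λ·B[:,1] = (+0.24263,+0.81584,+0.52492)
r₃ = r₁×r₂ = (+0.01538,-0.54426,+0.83878); SVD([r₁ r₂ r₃]) → R = UVᵀ:
  R  [+0.97000 +0.24263 +0.01538]
  R  [-0.19544 +0.81584 -0.54426]
  R  [-0.14460 +0.52492 +0.83878]
t = (+0.11605, -0.14100, +0.73687) m
tr R = 2.624612; θ = arccos((tr R − 1)/2) = 0.622702 rad = 35.678°
axis k = ((R−Rᵀ)₃₂, (R−Rᵀ)₁₃, (R−Rᵀ)₂₁) / (2 sinθ) = (+0.916599, +0.137151, -0.375548)
rvec = θ·k = (+0.570768, +0.085404, -0.233854)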